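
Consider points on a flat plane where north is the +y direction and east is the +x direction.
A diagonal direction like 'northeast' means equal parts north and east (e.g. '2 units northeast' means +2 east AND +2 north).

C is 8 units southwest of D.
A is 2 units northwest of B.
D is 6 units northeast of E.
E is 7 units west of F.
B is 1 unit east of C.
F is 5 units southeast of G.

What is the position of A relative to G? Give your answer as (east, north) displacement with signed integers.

Answer: A is at (east=-5, north=-5) relative to G.

Derivation:
Place G at the origin (east=0, north=0).
  F is 5 units southeast of G: delta (east=+5, north=-5); F at (east=5, north=-5).
  E is 7 units west of F: delta (east=-7, north=+0); E at (east=-2, north=-5).
  D is 6 units northeast of E: delta (east=+6, north=+6); D at (east=4, north=1).
  C is 8 units southwest of D: delta (east=-8, north=-8); C at (east=-4, north=-7).
  B is 1 unit east of C: delta (east=+1, north=+0); B at (east=-3, north=-7).
  A is 2 units northwest of B: delta (east=-2, north=+2); A at (east=-5, north=-5).
Therefore A relative to G: (east=-5, north=-5).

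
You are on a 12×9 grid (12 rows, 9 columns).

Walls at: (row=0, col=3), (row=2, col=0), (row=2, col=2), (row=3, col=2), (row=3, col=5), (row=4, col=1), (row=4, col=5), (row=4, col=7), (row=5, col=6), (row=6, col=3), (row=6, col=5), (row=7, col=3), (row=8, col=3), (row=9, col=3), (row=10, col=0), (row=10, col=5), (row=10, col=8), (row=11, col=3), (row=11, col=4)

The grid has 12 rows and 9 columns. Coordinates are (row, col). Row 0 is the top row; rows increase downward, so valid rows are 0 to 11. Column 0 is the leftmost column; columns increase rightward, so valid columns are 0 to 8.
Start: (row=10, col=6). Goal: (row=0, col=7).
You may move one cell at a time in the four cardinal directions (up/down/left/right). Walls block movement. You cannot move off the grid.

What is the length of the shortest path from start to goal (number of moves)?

BFS from (row=10, col=6) until reaching (row=0, col=7):
  Distance 0: (row=10, col=6)
  Distance 1: (row=9, col=6), (row=10, col=7), (row=11, col=6)
  Distance 2: (row=8, col=6), (row=9, col=5), (row=9, col=7), (row=11, col=5), (row=11, col=7)
  Distance 3: (row=7, col=6), (row=8, col=5), (row=8, col=7), (row=9, col=4), (row=9, col=8), (row=11, col=8)
  Distance 4: (row=6, col=6), (row=7, col=5), (row=7, col=7), (row=8, col=4), (row=8, col=8), (row=10, col=4)
  Distance 5: (row=6, col=7), (row=7, col=4), (row=7, col=8), (row=10, col=3)
  Distance 6: (row=5, col=7), (row=6, col=4), (row=6, col=8), (row=10, col=2)
  Distance 7: (row=5, col=4), (row=5, col=8), (row=9, col=2), (row=10, col=1), (row=11, col=2)
  Distance 8: (row=4, col=4), (row=4, col=8), (row=5, col=3), (row=5, col=5), (row=8, col=2), (row=9, col=1), (row=11, col=1)
  Distance 9: (row=3, col=4), (row=3, col=8), (row=4, col=3), (row=5, col=2), (row=7, col=2), (row=8, col=1), (row=9, col=0), (row=11, col=0)
  Distance 10: (row=2, col=4), (row=2, col=8), (row=3, col=3), (row=3, col=7), (row=4, col=2), (row=5, col=1), (row=6, col=2), (row=7, col=1), (row=8, col=0)
  Distance 11: (row=1, col=4), (row=1, col=8), (row=2, col=3), (row=2, col=5), (row=2, col=7), (row=3, col=6), (row=5, col=0), (row=6, col=1), (row=7, col=0)
  Distance 12: (row=0, col=4), (row=0, col=8), (row=1, col=3), (row=1, col=5), (row=1, col=7), (row=2, col=6), (row=4, col=0), (row=4, col=6), (row=6, col=0)
  Distance 13: (row=0, col=5), (row=0, col=7), (row=1, col=2), (row=1, col=6), (row=3, col=0)  <- goal reached here
One shortest path (13 moves): (row=10, col=6) -> (row=10, col=7) -> (row=9, col=7) -> (row=9, col=8) -> (row=8, col=8) -> (row=7, col=8) -> (row=6, col=8) -> (row=5, col=8) -> (row=4, col=8) -> (row=3, col=8) -> (row=3, col=7) -> (row=2, col=7) -> (row=1, col=7) -> (row=0, col=7)

Answer: Shortest path length: 13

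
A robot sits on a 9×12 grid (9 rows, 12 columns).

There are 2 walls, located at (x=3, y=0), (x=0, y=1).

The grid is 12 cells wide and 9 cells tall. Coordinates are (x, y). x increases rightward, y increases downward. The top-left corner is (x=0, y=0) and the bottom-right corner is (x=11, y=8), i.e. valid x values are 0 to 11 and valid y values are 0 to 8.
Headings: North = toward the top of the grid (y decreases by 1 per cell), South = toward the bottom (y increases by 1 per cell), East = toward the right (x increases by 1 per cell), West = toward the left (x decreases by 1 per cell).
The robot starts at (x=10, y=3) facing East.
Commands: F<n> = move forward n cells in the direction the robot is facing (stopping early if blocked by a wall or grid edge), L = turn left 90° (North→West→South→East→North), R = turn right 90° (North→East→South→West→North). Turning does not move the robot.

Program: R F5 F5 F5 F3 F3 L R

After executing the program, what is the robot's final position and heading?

Answer: Final position: (x=10, y=8), facing South

Derivation:
Start: (x=10, y=3), facing East
  R: turn right, now facing South
  F5: move forward 5, now at (x=10, y=8)
  F5: move forward 0/5 (blocked), now at (x=10, y=8)
  F5: move forward 0/5 (blocked), now at (x=10, y=8)
  F3: move forward 0/3 (blocked), now at (x=10, y=8)
  F3: move forward 0/3 (blocked), now at (x=10, y=8)
  L: turn left, now facing East
  R: turn right, now facing South
Final: (x=10, y=8), facing South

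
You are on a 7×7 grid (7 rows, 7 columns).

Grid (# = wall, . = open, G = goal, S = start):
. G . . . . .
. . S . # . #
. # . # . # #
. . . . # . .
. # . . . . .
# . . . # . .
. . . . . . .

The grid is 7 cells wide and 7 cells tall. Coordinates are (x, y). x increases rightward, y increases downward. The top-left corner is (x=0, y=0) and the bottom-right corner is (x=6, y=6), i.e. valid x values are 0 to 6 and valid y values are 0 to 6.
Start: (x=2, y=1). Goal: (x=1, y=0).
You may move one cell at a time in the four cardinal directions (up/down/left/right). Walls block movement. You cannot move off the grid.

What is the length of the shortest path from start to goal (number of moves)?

Answer: Shortest path length: 2

Derivation:
BFS from (x=2, y=1) until reaching (x=1, y=0):
  Distance 0: (x=2, y=1)
  Distance 1: (x=2, y=0), (x=1, y=1), (x=3, y=1), (x=2, y=2)
  Distance 2: (x=1, y=0), (x=3, y=0), (x=0, y=1), (x=2, y=3)  <- goal reached here
One shortest path (2 moves): (x=2, y=1) -> (x=1, y=1) -> (x=1, y=0)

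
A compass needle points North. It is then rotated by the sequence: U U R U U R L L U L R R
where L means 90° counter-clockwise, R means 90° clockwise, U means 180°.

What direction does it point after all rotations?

Start: North
  U (U-turn (180°)) -> South
  U (U-turn (180°)) -> North
  R (right (90° clockwise)) -> East
  U (U-turn (180°)) -> West
  U (U-turn (180°)) -> East
  R (right (90° clockwise)) -> South
  L (left (90° counter-clockwise)) -> East
  L (left (90° counter-clockwise)) -> North
  U (U-turn (180°)) -> South
  L (left (90° counter-clockwise)) -> East
  R (right (90° clockwise)) -> South
  R (right (90° clockwise)) -> West
Final: West

Answer: Final heading: West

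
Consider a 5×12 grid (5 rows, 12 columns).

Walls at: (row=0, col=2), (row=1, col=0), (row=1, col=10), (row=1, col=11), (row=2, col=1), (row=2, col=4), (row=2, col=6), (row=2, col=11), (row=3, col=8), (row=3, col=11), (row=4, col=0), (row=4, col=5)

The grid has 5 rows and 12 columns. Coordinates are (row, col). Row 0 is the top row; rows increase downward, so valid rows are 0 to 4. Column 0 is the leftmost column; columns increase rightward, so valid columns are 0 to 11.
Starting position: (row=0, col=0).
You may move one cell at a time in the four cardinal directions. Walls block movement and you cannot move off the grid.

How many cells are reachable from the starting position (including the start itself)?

BFS flood-fill from (row=0, col=0):
  Distance 0: (row=0, col=0)
  Distance 1: (row=0, col=1)
  Distance 2: (row=1, col=1)
  Distance 3: (row=1, col=2)
  Distance 4: (row=1, col=3), (row=2, col=2)
  Distance 5: (row=0, col=3), (row=1, col=4), (row=2, col=3), (row=3, col=2)
  Distance 6: (row=0, col=4), (row=1, col=5), (row=3, col=1), (row=3, col=3), (row=4, col=2)
  Distance 7: (row=0, col=5), (row=1, col=6), (row=2, col=5), (row=3, col=0), (row=3, col=4), (row=4, col=1), (row=4, col=3)
  Distance 8: (row=0, col=6), (row=1, col=7), (row=2, col=0), (row=3, col=5), (row=4, col=4)
  Distance 9: (row=0, col=7), (row=1, col=8), (row=2, col=7), (row=3, col=6)
  Distance 10: (row=0, col=8), (row=1, col=9), (row=2, col=8), (row=3, col=7), (row=4, col=6)
  Distance 11: (row=0, col=9), (row=2, col=9), (row=4, col=7)
  Distance 12: (row=0, col=10), (row=2, col=10), (row=3, col=9), (row=4, col=8)
  Distance 13: (row=0, col=11), (row=3, col=10), (row=4, col=9)
  Distance 14: (row=4, col=10)
  Distance 15: (row=4, col=11)
Total reachable: 48 (grid has 48 open cells total)

Answer: Reachable cells: 48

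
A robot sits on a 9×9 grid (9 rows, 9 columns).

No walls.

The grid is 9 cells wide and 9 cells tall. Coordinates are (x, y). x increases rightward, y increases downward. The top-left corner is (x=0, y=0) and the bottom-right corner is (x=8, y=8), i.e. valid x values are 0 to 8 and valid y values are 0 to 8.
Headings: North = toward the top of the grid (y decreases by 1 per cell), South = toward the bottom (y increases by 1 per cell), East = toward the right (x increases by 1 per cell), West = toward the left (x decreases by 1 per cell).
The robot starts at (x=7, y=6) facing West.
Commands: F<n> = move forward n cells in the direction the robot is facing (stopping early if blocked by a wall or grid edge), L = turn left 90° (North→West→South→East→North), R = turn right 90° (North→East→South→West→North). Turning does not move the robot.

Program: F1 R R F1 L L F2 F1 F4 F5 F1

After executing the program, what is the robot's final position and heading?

Start: (x=7, y=6), facing West
  F1: move forward 1, now at (x=6, y=6)
  R: turn right, now facing North
  R: turn right, now facing East
  F1: move forward 1, now at (x=7, y=6)
  L: turn left, now facing North
  L: turn left, now facing West
  F2: move forward 2, now at (x=5, y=6)
  F1: move forward 1, now at (x=4, y=6)
  F4: move forward 4, now at (x=0, y=6)
  F5: move forward 0/5 (blocked), now at (x=0, y=6)
  F1: move forward 0/1 (blocked), now at (x=0, y=6)
Final: (x=0, y=6), facing West

Answer: Final position: (x=0, y=6), facing West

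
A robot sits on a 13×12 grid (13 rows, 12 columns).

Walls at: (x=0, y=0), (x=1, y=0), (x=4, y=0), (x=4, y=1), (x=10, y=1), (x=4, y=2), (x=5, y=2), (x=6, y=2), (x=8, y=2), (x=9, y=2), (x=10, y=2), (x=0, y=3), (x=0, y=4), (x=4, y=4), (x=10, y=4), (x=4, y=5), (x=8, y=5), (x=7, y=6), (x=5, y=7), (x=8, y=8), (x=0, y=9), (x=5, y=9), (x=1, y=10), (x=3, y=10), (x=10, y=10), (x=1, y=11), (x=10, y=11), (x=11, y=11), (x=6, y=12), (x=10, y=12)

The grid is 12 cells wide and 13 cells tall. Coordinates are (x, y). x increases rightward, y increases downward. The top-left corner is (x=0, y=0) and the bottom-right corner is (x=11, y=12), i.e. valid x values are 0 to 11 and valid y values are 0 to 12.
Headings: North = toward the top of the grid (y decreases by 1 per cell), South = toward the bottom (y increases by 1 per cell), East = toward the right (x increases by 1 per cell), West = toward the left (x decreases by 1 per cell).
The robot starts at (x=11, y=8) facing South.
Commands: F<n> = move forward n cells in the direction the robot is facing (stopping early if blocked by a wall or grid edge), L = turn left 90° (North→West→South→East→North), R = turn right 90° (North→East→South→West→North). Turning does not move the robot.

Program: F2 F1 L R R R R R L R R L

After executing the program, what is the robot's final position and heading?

Start: (x=11, y=8), facing South
  F2: move forward 2, now at (x=11, y=10)
  F1: move forward 0/1 (blocked), now at (x=11, y=10)
  L: turn left, now facing East
  R: turn right, now facing South
  R: turn right, now facing West
  R: turn right, now facing North
  R: turn right, now facing East
  R: turn right, now facing South
  L: turn left, now facing East
  R: turn right, now facing South
  R: turn right, now facing West
  L: turn left, now facing South
Final: (x=11, y=10), facing South

Answer: Final position: (x=11, y=10), facing South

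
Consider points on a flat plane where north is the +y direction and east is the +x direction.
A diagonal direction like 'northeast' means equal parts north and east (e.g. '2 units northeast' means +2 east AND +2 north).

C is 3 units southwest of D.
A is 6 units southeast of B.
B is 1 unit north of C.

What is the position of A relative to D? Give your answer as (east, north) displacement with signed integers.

Answer: A is at (east=3, north=-8) relative to D.

Derivation:
Place D at the origin (east=0, north=0).
  C is 3 units southwest of D: delta (east=-3, north=-3); C at (east=-3, north=-3).
  B is 1 unit north of C: delta (east=+0, north=+1); B at (east=-3, north=-2).
  A is 6 units southeast of B: delta (east=+6, north=-6); A at (east=3, north=-8).
Therefore A relative to D: (east=3, north=-8).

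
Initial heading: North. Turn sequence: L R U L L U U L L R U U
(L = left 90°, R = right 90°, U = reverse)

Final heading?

Answer: Final heading: West

Derivation:
Start: North
  L (left (90° counter-clockwise)) -> West
  R (right (90° clockwise)) -> North
  U (U-turn (180°)) -> South
  L (left (90° counter-clockwise)) -> East
  L (left (90° counter-clockwise)) -> North
  U (U-turn (180°)) -> South
  U (U-turn (180°)) -> North
  L (left (90° counter-clockwise)) -> West
  L (left (90° counter-clockwise)) -> South
  R (right (90° clockwise)) -> West
  U (U-turn (180°)) -> East
  U (U-turn (180°)) -> West
Final: West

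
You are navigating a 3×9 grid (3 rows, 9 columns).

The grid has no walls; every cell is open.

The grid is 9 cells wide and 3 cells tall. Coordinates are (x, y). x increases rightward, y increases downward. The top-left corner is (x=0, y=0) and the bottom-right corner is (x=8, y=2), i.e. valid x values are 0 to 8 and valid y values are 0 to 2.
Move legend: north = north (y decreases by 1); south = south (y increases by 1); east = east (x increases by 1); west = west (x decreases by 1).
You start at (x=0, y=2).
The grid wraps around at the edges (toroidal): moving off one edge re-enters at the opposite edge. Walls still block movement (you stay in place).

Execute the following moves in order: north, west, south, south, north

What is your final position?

Answer: Final position: (x=8, y=2)

Derivation:
Start: (x=0, y=2)
  north (north): (x=0, y=2) -> (x=0, y=1)
  west (west): (x=0, y=1) -> (x=8, y=1)
  south (south): (x=8, y=1) -> (x=8, y=2)
  south (south): (x=8, y=2) -> (x=8, y=0)
  north (north): (x=8, y=0) -> (x=8, y=2)
Final: (x=8, y=2)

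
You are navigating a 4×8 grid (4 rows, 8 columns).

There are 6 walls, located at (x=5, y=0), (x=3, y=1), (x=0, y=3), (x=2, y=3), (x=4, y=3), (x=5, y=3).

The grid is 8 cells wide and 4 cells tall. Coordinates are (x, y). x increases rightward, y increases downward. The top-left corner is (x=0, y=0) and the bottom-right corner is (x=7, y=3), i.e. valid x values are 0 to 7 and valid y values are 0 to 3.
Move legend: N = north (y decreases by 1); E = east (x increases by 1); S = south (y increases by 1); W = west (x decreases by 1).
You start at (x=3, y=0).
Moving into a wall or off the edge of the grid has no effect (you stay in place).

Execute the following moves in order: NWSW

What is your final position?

Start: (x=3, y=0)
  N (north): blocked, stay at (x=3, y=0)
  W (west): (x=3, y=0) -> (x=2, y=0)
  S (south): (x=2, y=0) -> (x=2, y=1)
  W (west): (x=2, y=1) -> (x=1, y=1)
Final: (x=1, y=1)

Answer: Final position: (x=1, y=1)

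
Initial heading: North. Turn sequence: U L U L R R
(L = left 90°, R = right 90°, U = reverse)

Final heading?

Start: North
  U (U-turn (180°)) -> South
  L (left (90° counter-clockwise)) -> East
  U (U-turn (180°)) -> West
  L (left (90° counter-clockwise)) -> South
  R (right (90° clockwise)) -> West
  R (right (90° clockwise)) -> North
Final: North

Answer: Final heading: North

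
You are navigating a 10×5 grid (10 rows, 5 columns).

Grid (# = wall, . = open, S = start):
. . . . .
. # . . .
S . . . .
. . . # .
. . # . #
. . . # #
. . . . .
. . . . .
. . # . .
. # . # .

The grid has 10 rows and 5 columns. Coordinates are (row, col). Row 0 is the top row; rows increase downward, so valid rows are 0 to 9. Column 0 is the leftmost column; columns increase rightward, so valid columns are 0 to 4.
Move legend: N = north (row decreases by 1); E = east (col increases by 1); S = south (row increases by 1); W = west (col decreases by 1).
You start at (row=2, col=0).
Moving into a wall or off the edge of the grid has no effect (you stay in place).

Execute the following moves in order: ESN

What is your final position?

Start: (row=2, col=0)
  E (east): (row=2, col=0) -> (row=2, col=1)
  S (south): (row=2, col=1) -> (row=3, col=1)
  N (north): (row=3, col=1) -> (row=2, col=1)
Final: (row=2, col=1)

Answer: Final position: (row=2, col=1)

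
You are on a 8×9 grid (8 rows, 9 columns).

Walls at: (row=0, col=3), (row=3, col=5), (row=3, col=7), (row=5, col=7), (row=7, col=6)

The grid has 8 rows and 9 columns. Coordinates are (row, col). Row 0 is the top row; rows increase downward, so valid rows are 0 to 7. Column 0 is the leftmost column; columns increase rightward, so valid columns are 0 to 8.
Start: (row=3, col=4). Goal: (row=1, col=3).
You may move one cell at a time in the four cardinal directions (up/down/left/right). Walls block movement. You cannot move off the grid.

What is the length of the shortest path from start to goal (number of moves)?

BFS from (row=3, col=4) until reaching (row=1, col=3):
  Distance 0: (row=3, col=4)
  Distance 1: (row=2, col=4), (row=3, col=3), (row=4, col=4)
  Distance 2: (row=1, col=4), (row=2, col=3), (row=2, col=5), (row=3, col=2), (row=4, col=3), (row=4, col=5), (row=5, col=4)
  Distance 3: (row=0, col=4), (row=1, col=3), (row=1, col=5), (row=2, col=2), (row=2, col=6), (row=3, col=1), (row=4, col=2), (row=4, col=6), (row=5, col=3), (row=5, col=5), (row=6, col=4)  <- goal reached here
One shortest path (3 moves): (row=3, col=4) -> (row=3, col=3) -> (row=2, col=3) -> (row=1, col=3)

Answer: Shortest path length: 3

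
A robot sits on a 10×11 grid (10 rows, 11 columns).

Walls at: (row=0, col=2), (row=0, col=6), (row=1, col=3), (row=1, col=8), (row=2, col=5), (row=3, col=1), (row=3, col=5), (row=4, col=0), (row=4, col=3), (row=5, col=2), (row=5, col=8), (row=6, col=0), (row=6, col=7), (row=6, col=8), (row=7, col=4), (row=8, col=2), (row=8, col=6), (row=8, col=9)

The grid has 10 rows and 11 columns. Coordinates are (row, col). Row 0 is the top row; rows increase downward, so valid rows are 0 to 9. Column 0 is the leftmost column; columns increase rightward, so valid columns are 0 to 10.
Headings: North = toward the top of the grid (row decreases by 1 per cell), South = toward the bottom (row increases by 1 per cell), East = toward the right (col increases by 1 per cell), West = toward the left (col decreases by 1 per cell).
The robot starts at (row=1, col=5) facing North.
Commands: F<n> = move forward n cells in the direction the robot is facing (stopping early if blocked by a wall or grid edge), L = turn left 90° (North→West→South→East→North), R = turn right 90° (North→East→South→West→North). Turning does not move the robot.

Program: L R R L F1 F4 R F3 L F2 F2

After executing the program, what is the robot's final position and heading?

Start: (row=1, col=5), facing North
  L: turn left, now facing West
  R: turn right, now facing North
  R: turn right, now facing East
  L: turn left, now facing North
  F1: move forward 1, now at (row=0, col=5)
  F4: move forward 0/4 (blocked), now at (row=0, col=5)
  R: turn right, now facing East
  F3: move forward 0/3 (blocked), now at (row=0, col=5)
  L: turn left, now facing North
  F2: move forward 0/2 (blocked), now at (row=0, col=5)
  F2: move forward 0/2 (blocked), now at (row=0, col=5)
Final: (row=0, col=5), facing North

Answer: Final position: (row=0, col=5), facing North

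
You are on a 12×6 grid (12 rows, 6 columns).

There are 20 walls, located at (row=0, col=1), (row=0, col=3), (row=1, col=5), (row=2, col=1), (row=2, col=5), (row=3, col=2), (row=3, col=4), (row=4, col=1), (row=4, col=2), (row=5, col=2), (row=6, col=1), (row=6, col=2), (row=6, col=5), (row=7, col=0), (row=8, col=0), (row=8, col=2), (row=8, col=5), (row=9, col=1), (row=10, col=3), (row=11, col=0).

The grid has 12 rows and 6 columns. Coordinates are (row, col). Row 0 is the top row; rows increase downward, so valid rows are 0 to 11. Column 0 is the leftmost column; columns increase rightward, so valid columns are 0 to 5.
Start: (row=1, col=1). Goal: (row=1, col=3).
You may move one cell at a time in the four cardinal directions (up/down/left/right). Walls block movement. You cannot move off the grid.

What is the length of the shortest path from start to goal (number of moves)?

BFS from (row=1, col=1) until reaching (row=1, col=3):
  Distance 0: (row=1, col=1)
  Distance 1: (row=1, col=0), (row=1, col=2)
  Distance 2: (row=0, col=0), (row=0, col=2), (row=1, col=3), (row=2, col=0), (row=2, col=2)  <- goal reached here
One shortest path (2 moves): (row=1, col=1) -> (row=1, col=2) -> (row=1, col=3)

Answer: Shortest path length: 2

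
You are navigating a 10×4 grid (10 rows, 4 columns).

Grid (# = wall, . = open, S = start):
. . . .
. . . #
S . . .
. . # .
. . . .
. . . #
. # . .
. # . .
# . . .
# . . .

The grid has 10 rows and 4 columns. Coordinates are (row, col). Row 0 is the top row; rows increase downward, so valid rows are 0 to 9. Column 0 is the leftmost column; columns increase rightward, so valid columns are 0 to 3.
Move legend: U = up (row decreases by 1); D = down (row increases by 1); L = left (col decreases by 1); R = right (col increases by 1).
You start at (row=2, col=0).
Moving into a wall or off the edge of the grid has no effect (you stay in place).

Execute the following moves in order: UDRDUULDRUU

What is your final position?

Start: (row=2, col=0)
  U (up): (row=2, col=0) -> (row=1, col=0)
  D (down): (row=1, col=0) -> (row=2, col=0)
  R (right): (row=2, col=0) -> (row=2, col=1)
  D (down): (row=2, col=1) -> (row=3, col=1)
  U (up): (row=3, col=1) -> (row=2, col=1)
  U (up): (row=2, col=1) -> (row=1, col=1)
  L (left): (row=1, col=1) -> (row=1, col=0)
  D (down): (row=1, col=0) -> (row=2, col=0)
  R (right): (row=2, col=0) -> (row=2, col=1)
  U (up): (row=2, col=1) -> (row=1, col=1)
  U (up): (row=1, col=1) -> (row=0, col=1)
Final: (row=0, col=1)

Answer: Final position: (row=0, col=1)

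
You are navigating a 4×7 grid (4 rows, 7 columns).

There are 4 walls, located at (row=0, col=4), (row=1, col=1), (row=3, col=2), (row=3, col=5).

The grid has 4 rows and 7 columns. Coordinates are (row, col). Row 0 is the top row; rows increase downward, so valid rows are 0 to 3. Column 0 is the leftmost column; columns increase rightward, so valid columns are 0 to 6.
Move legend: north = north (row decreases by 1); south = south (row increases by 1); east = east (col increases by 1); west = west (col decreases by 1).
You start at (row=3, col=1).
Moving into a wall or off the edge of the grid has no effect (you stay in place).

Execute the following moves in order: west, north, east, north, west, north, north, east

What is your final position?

Answer: Final position: (row=0, col=1)

Derivation:
Start: (row=3, col=1)
  west (west): (row=3, col=1) -> (row=3, col=0)
  north (north): (row=3, col=0) -> (row=2, col=0)
  east (east): (row=2, col=0) -> (row=2, col=1)
  north (north): blocked, stay at (row=2, col=1)
  west (west): (row=2, col=1) -> (row=2, col=0)
  north (north): (row=2, col=0) -> (row=1, col=0)
  north (north): (row=1, col=0) -> (row=0, col=0)
  east (east): (row=0, col=0) -> (row=0, col=1)
Final: (row=0, col=1)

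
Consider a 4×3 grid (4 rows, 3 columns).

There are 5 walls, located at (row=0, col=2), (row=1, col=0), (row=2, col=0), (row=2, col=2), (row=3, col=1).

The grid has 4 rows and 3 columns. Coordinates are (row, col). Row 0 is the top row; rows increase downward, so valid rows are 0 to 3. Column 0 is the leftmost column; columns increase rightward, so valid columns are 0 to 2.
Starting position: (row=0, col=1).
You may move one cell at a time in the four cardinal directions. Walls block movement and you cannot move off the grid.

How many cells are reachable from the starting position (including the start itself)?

Answer: Reachable cells: 5

Derivation:
BFS flood-fill from (row=0, col=1):
  Distance 0: (row=0, col=1)
  Distance 1: (row=0, col=0), (row=1, col=1)
  Distance 2: (row=1, col=2), (row=2, col=1)
Total reachable: 5 (grid has 7 open cells total)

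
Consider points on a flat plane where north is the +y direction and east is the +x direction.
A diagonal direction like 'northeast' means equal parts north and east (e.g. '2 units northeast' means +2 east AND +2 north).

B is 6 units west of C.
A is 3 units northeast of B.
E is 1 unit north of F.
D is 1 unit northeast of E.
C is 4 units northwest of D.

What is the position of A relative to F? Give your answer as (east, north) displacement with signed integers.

Answer: A is at (east=-6, north=9) relative to F.

Derivation:
Place F at the origin (east=0, north=0).
  E is 1 unit north of F: delta (east=+0, north=+1); E at (east=0, north=1).
  D is 1 unit northeast of E: delta (east=+1, north=+1); D at (east=1, north=2).
  C is 4 units northwest of D: delta (east=-4, north=+4); C at (east=-3, north=6).
  B is 6 units west of C: delta (east=-6, north=+0); B at (east=-9, north=6).
  A is 3 units northeast of B: delta (east=+3, north=+3); A at (east=-6, north=9).
Therefore A relative to F: (east=-6, north=9).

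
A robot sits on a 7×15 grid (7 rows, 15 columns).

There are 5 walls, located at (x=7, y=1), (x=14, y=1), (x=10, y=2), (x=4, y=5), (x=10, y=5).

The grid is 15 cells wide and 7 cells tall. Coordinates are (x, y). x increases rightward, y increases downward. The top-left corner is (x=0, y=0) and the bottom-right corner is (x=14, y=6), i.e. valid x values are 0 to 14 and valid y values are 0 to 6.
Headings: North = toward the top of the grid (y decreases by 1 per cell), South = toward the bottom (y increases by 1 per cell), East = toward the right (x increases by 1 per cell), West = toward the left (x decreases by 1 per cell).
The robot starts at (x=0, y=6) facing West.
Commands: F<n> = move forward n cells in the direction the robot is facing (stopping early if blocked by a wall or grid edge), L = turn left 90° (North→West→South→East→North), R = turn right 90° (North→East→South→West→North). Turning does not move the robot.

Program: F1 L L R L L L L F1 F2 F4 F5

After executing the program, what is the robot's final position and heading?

Answer: Final position: (x=0, y=6), facing South

Derivation:
Start: (x=0, y=6), facing West
  F1: move forward 0/1 (blocked), now at (x=0, y=6)
  L: turn left, now facing South
  L: turn left, now facing East
  R: turn right, now facing South
  L: turn left, now facing East
  L: turn left, now facing North
  L: turn left, now facing West
  L: turn left, now facing South
  F1: move forward 0/1 (blocked), now at (x=0, y=6)
  F2: move forward 0/2 (blocked), now at (x=0, y=6)
  F4: move forward 0/4 (blocked), now at (x=0, y=6)
  F5: move forward 0/5 (blocked), now at (x=0, y=6)
Final: (x=0, y=6), facing South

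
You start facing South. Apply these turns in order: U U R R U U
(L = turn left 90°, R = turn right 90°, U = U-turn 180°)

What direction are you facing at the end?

Start: South
  U (U-turn (180°)) -> North
  U (U-turn (180°)) -> South
  R (right (90° clockwise)) -> West
  R (right (90° clockwise)) -> North
  U (U-turn (180°)) -> South
  U (U-turn (180°)) -> North
Final: North

Answer: Final heading: North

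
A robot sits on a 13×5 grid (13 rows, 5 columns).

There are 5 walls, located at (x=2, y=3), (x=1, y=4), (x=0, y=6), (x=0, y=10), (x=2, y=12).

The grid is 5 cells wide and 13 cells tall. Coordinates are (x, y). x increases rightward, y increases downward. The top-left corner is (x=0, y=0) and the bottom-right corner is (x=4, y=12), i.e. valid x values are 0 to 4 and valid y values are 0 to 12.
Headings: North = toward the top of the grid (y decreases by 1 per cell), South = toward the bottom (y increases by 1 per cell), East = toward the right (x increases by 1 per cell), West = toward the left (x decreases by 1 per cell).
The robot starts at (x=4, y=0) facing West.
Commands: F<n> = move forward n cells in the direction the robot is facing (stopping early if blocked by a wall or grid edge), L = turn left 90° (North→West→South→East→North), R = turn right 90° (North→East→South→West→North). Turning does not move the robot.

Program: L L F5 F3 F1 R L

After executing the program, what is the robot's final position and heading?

Answer: Final position: (x=4, y=0), facing East

Derivation:
Start: (x=4, y=0), facing West
  L: turn left, now facing South
  L: turn left, now facing East
  F5: move forward 0/5 (blocked), now at (x=4, y=0)
  F3: move forward 0/3 (blocked), now at (x=4, y=0)
  F1: move forward 0/1 (blocked), now at (x=4, y=0)
  R: turn right, now facing South
  L: turn left, now facing East
Final: (x=4, y=0), facing East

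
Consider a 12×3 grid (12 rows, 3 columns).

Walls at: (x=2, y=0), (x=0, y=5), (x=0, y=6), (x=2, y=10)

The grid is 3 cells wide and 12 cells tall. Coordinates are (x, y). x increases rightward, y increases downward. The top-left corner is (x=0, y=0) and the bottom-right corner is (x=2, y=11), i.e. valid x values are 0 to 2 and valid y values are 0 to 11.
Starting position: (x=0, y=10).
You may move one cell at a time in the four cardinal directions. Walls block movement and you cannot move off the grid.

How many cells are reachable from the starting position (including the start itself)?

BFS flood-fill from (x=0, y=10):
  Distance 0: (x=0, y=10)
  Distance 1: (x=0, y=9), (x=1, y=10), (x=0, y=11)
  Distance 2: (x=0, y=8), (x=1, y=9), (x=1, y=11)
  Distance 3: (x=0, y=7), (x=1, y=8), (x=2, y=9), (x=2, y=11)
  Distance 4: (x=1, y=7), (x=2, y=8)
  Distance 5: (x=1, y=6), (x=2, y=7)
  Distance 6: (x=1, y=5), (x=2, y=6)
  Distance 7: (x=1, y=4), (x=2, y=5)
  Distance 8: (x=1, y=3), (x=0, y=4), (x=2, y=4)
  Distance 9: (x=1, y=2), (x=0, y=3), (x=2, y=3)
  Distance 10: (x=1, y=1), (x=0, y=2), (x=2, y=2)
  Distance 11: (x=1, y=0), (x=0, y=1), (x=2, y=1)
  Distance 12: (x=0, y=0)
Total reachable: 32 (grid has 32 open cells total)

Answer: Reachable cells: 32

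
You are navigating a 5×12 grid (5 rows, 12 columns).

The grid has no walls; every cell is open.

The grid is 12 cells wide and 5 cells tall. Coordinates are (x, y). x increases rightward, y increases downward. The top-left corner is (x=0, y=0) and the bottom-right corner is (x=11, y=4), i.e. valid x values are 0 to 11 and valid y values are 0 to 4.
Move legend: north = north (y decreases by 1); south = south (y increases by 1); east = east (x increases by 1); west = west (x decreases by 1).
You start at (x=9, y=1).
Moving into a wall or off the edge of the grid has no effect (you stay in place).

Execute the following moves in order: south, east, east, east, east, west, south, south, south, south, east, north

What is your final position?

Answer: Final position: (x=11, y=3)

Derivation:
Start: (x=9, y=1)
  south (south): (x=9, y=1) -> (x=9, y=2)
  east (east): (x=9, y=2) -> (x=10, y=2)
  east (east): (x=10, y=2) -> (x=11, y=2)
  east (east): blocked, stay at (x=11, y=2)
  east (east): blocked, stay at (x=11, y=2)
  west (west): (x=11, y=2) -> (x=10, y=2)
  south (south): (x=10, y=2) -> (x=10, y=3)
  south (south): (x=10, y=3) -> (x=10, y=4)
  south (south): blocked, stay at (x=10, y=4)
  south (south): blocked, stay at (x=10, y=4)
  east (east): (x=10, y=4) -> (x=11, y=4)
  north (north): (x=11, y=4) -> (x=11, y=3)
Final: (x=11, y=3)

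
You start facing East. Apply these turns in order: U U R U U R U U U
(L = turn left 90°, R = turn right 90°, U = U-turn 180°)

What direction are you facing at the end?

Start: East
  U (U-turn (180°)) -> West
  U (U-turn (180°)) -> East
  R (right (90° clockwise)) -> South
  U (U-turn (180°)) -> North
  U (U-turn (180°)) -> South
  R (right (90° clockwise)) -> West
  U (U-turn (180°)) -> East
  U (U-turn (180°)) -> West
  U (U-turn (180°)) -> East
Final: East

Answer: Final heading: East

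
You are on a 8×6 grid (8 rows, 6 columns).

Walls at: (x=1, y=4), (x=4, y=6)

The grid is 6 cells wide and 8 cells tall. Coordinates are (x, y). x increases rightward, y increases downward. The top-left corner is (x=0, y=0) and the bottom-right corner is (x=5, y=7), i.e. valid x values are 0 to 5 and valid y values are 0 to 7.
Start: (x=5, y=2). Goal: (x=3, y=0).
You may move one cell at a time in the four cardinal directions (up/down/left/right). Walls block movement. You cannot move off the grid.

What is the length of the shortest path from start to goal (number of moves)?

BFS from (x=5, y=2) until reaching (x=3, y=0):
  Distance 0: (x=5, y=2)
  Distance 1: (x=5, y=1), (x=4, y=2), (x=5, y=3)
  Distance 2: (x=5, y=0), (x=4, y=1), (x=3, y=2), (x=4, y=3), (x=5, y=4)
  Distance 3: (x=4, y=0), (x=3, y=1), (x=2, y=2), (x=3, y=3), (x=4, y=4), (x=5, y=5)
  Distance 4: (x=3, y=0), (x=2, y=1), (x=1, y=2), (x=2, y=3), (x=3, y=4), (x=4, y=5), (x=5, y=6)  <- goal reached here
One shortest path (4 moves): (x=5, y=2) -> (x=4, y=2) -> (x=3, y=2) -> (x=3, y=1) -> (x=3, y=0)

Answer: Shortest path length: 4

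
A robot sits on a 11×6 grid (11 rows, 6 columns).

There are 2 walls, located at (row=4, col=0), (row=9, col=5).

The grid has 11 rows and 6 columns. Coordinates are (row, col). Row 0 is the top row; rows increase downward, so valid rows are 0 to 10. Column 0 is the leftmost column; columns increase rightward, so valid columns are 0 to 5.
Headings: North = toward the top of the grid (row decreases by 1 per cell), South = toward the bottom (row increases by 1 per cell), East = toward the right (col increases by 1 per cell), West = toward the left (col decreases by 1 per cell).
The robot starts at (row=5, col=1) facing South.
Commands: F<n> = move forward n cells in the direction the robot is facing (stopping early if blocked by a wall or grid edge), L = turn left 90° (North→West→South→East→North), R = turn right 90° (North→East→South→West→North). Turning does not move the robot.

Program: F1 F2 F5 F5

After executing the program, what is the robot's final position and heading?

Start: (row=5, col=1), facing South
  F1: move forward 1, now at (row=6, col=1)
  F2: move forward 2, now at (row=8, col=1)
  F5: move forward 2/5 (blocked), now at (row=10, col=1)
  F5: move forward 0/5 (blocked), now at (row=10, col=1)
Final: (row=10, col=1), facing South

Answer: Final position: (row=10, col=1), facing South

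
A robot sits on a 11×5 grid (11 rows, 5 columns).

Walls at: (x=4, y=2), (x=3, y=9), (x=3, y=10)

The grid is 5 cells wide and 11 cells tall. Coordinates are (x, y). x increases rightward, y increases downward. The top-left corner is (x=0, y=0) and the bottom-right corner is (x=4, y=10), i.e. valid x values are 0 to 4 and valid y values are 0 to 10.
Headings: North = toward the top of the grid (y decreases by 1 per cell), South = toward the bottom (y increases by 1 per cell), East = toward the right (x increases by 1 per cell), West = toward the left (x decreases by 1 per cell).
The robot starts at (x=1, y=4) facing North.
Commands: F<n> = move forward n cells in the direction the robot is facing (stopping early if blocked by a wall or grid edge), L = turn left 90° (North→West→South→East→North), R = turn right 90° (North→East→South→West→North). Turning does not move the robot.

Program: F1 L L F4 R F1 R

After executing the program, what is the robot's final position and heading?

Start: (x=1, y=4), facing North
  F1: move forward 1, now at (x=1, y=3)
  L: turn left, now facing West
  L: turn left, now facing South
  F4: move forward 4, now at (x=1, y=7)
  R: turn right, now facing West
  F1: move forward 1, now at (x=0, y=7)
  R: turn right, now facing North
Final: (x=0, y=7), facing North

Answer: Final position: (x=0, y=7), facing North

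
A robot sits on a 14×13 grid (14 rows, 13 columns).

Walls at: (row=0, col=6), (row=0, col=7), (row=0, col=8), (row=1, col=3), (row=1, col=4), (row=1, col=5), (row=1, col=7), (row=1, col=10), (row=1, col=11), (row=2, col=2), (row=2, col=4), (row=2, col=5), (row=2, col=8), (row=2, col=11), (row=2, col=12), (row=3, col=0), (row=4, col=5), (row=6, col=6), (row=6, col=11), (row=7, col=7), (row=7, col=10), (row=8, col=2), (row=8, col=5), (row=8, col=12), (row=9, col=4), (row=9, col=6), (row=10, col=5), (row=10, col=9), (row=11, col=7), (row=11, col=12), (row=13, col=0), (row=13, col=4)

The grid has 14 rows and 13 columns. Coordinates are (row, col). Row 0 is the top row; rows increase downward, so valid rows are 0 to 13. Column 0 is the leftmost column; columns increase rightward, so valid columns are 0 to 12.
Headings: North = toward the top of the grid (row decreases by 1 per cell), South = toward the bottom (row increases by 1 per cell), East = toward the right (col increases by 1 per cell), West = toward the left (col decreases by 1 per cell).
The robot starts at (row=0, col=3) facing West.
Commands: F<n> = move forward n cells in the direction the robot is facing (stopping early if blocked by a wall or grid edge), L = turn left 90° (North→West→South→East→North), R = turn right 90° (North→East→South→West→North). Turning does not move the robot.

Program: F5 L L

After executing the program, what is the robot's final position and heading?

Answer: Final position: (row=0, col=0), facing East

Derivation:
Start: (row=0, col=3), facing West
  F5: move forward 3/5 (blocked), now at (row=0, col=0)
  L: turn left, now facing South
  L: turn left, now facing East
Final: (row=0, col=0), facing East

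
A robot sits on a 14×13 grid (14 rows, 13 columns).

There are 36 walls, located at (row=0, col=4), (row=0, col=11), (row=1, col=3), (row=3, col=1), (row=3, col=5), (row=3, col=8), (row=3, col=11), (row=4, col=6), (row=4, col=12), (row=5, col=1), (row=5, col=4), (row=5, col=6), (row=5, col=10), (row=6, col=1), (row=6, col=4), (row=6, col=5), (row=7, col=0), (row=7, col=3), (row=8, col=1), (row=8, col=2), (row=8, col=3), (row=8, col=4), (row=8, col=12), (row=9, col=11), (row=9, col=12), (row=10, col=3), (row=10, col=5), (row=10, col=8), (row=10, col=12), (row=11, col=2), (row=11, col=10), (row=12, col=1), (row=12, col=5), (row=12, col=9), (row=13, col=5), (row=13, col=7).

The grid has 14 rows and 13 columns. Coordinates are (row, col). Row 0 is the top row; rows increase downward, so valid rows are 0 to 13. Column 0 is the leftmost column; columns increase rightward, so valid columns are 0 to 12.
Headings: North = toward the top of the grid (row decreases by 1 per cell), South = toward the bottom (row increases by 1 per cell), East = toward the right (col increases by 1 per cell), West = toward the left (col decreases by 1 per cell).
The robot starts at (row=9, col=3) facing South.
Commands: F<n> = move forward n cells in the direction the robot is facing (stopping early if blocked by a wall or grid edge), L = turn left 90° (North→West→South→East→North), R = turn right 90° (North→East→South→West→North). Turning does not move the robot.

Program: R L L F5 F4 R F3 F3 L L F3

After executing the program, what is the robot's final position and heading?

Answer: Final position: (row=7, col=10), facing North

Derivation:
Start: (row=9, col=3), facing South
  R: turn right, now facing West
  L: turn left, now facing South
  L: turn left, now facing East
  F5: move forward 5, now at (row=9, col=8)
  F4: move forward 2/4 (blocked), now at (row=9, col=10)
  R: turn right, now facing South
  F3: move forward 1/3 (blocked), now at (row=10, col=10)
  F3: move forward 0/3 (blocked), now at (row=10, col=10)
  L: turn left, now facing East
  L: turn left, now facing North
  F3: move forward 3, now at (row=7, col=10)
Final: (row=7, col=10), facing North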